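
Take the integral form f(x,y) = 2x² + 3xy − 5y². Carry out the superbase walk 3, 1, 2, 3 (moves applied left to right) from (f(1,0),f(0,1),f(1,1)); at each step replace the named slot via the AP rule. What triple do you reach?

start (2,-5,0) = (f(1,0),f(0,1),f(1,1))
replace slot 3: 2·(2+(-5)) − 0 = -6 → (2,-5,-6)
replace slot 1: 2·((-5)+(-6)) − 2 = -24 → (-24,-5,-6)
replace slot 2: 2·((-24)+(-6)) − (-5) = -55 → (-24,-55,-6)
replace slot 3: 2·((-24)+(-55)) − (-6) = -152 → (-24,-55,-152)

-24,-55,-152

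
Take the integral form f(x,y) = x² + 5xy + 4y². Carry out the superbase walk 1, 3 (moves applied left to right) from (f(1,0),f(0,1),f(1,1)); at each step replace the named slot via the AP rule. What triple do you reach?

start (1,4,10) = (f(1,0),f(0,1),f(1,1))
replace slot 1: 2·(4+10) − 1 = 27 → (27,4,10)
replace slot 3: 2·(27+4) − 10 = 52 → (27,4,52)

27,4,52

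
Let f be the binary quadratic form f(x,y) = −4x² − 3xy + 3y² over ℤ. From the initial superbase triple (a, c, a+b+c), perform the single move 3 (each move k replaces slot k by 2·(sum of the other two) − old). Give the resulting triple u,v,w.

start (-4,3,-4) = (f(1,0),f(0,1),f(1,1))
replace slot 3: 2·((-4)+3) − (-4) = 2 → (-4,3,2)

-4,3,2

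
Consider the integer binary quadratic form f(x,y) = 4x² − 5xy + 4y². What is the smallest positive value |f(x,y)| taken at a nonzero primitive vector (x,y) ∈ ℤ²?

translate: b→3 (≡-5 mod 8), so (4,-5,4)→(4,3,3)
flip: (4,3,3)→(3,-3,4)
translate: b→3 (≡-3 mod 6), so (3,-3,4)→(3,3,4)
reduced (well bottom): (3,3,4) with a≤c, −a<b≤a
well minimum = a = 3

3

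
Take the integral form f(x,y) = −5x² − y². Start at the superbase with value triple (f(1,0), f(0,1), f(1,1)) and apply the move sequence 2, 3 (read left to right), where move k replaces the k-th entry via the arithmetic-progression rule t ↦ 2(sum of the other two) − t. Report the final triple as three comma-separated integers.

start (-5,-1,-6) = (f(1,0),f(0,1),f(1,1))
replace slot 2: 2·((-5)+(-6)) − (-1) = -21 → (-5,-21,-6)
replace slot 3: 2·((-5)+(-21)) − (-6) = -46 → (-5,-21,-46)

-5,-21,-46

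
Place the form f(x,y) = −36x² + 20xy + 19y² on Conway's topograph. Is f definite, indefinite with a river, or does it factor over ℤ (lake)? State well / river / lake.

D = b²−4ac = 20² − 4·(-36)·19 = 3136
D = 56² is a perfect square ⇒ form factors over ℤ ⇒ lakes

lake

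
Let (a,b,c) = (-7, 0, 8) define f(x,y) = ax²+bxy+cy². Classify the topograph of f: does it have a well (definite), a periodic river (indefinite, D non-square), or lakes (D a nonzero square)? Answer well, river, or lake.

D = b²−4ac = 0² − 4·(-7)·8 = 224
D > 0 non-square ⇒ indefinite ⇒ periodic river

river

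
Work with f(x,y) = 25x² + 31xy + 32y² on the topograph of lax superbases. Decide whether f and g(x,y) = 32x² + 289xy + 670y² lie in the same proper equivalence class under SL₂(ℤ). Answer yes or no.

D₁ = -2239, D₂ = -2239
f: translate: b→-19 (≡31 mod 50), so (25,31,32)→(25,-19,26)
f: reduced (well bottom): (25,-19,26) with a≤c, −a<b≤a
g: translate: b→-31 (≡289 mod 64), so (32,289,670)→(32,-31,25)
g: flip: (32,-31,25)→(25,31,32)
g: translate: b→-19 (≡31 mod 50), so (25,31,32)→(25,-19,26)
g: reduced (well bottom): (25,-19,26) with a≤c, −a<b≤a
reduced forms (25, -19, 26) vs (25, -19, 26) ⇒ equivalent

yes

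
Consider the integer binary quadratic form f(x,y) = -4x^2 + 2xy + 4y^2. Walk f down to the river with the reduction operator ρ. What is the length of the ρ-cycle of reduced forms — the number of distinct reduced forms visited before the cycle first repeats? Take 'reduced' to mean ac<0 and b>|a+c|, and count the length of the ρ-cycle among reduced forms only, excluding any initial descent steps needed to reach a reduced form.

D = 68, ⌊√D⌋ = 8
river: ρ → (4,6,-2)
river: ρ → (-2,6,4)
river: ρ → (4,2,-4)
river: ρ → (-4,6,2)
river: ρ → (2,6,-4)
river: ρ → (-4,2,4)
ρ-cycle length = 6 (tail of 0 descent steps not counted)

6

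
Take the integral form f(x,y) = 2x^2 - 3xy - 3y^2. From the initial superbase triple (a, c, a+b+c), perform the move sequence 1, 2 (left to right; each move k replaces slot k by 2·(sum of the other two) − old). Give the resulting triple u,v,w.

start (2,-3,-4) = (f(1,0),f(0,1),f(1,1))
replace slot 1: 2·((-3)+(-4)) − 2 = -16 → (-16,-3,-4)
replace slot 2: 2·((-16)+(-4)) − (-3) = -37 → (-16,-37,-4)

-16,-37,-4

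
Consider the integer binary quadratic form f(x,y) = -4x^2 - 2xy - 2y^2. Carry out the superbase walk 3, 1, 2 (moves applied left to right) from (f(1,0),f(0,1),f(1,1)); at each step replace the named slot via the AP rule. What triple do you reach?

start (-4,-2,-8) = (f(1,0),f(0,1),f(1,1))
replace slot 3: 2·((-4)+(-2)) − (-8) = -4 → (-4,-2,-4)
replace slot 1: 2·((-2)+(-4)) − (-4) = -8 → (-8,-2,-4)
replace slot 2: 2·((-8)+(-4)) − (-2) = -22 → (-8,-22,-4)

-8,-22,-4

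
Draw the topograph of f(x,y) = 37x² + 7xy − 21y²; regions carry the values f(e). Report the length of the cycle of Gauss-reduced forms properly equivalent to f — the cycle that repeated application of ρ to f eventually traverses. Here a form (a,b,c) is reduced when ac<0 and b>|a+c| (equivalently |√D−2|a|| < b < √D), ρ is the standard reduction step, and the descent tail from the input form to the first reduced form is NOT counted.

D = 3157, ⌊√D⌋ = 56
descent: ρ → (-21,35,23)  [lands on river]
river: ρ → (23,11,-33)
river: ρ → (-33,55,1)
river: ρ → (1,55,-33)
river: ρ → (-33,11,23)
river: ρ → (23,35,-21)
river: ρ → (-21,49,9)
river: ρ → (9,41,-41)
river: ρ → (-41,41,9)
river: ρ → (9,49,-21)
ρ-cycle length = 10 (tail of 1 descent step not counted)

10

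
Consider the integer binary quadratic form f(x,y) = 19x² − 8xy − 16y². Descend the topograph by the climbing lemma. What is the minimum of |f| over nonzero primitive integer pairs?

descent: ρ → (-16,8,19)  [lands on river]
river: ρ → (19,30,-5)
river: ρ → (-5,30,19)
river: ρ → (19,8,-16)
river: ρ → (-16,24,11)
river: ρ → (11,20,-20)
river: ρ → (-20,20,11)
river: ρ → (11,24,-16)
closes: descent 1, river 8
min |a| on river = 5

5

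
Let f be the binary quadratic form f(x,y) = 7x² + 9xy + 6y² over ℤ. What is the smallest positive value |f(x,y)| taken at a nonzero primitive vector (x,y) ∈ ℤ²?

translate: b→-5 (≡9 mod 14), so (7,9,6)→(7,-5,4)
flip: (7,-5,4)→(4,5,7)
translate: b→-3 (≡5 mod 8), so (4,5,7)→(4,-3,6)
reduced (well bottom): (4,-3,6) with a≤c, −a<b≤a
well minimum = a = 4

4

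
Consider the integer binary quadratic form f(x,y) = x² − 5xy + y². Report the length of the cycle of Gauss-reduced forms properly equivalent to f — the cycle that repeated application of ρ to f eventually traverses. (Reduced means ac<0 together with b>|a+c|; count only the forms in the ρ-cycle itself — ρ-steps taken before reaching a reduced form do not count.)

D = 21, ⌊√D⌋ = 4
descent: ρ → (1,3,-3)  [lands on river]
river: ρ → (-3,3,1)
ρ-cycle length = 2 (tail of 1 descent step not counted)

2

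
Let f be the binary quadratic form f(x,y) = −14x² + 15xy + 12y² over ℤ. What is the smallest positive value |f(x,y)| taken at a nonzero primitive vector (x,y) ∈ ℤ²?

river: ρ → (12,9,-17)
river: ρ → (-17,25,4)
river: ρ → (4,23,-23)
river: ρ → (-23,23,4)
river: ρ → (4,25,-17)
river: ρ → (-17,9,12)
river: ρ → (12,15,-14)
river: ρ → (-14,13,13)
river: ρ → (13,13,-14)
river: ρ → (-14,15,12)
closes: descent 0, river 10
min |a| on river = 4

4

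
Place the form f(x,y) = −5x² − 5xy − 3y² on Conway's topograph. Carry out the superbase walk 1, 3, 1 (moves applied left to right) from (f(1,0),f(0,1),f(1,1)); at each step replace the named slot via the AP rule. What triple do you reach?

start (-5,-3,-13) = (f(1,0),f(0,1),f(1,1))
replace slot 1: 2·((-3)+(-13)) − (-5) = -27 → (-27,-3,-13)
replace slot 3: 2·((-27)+(-3)) − (-13) = -47 → (-27,-3,-47)
replace slot 1: 2·((-3)+(-47)) − (-27) = -73 → (-73,-3,-47)

-73,-3,-47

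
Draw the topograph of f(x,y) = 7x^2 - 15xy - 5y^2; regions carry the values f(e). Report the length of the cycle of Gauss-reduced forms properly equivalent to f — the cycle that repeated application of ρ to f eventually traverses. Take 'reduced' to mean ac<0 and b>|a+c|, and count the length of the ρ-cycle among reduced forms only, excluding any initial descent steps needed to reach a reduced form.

D = 365, ⌊√D⌋ = 19
descent: ρ → (-5,15,7)  [lands on river]
river: ρ → (7,13,-7)
river: ρ → (-7,15,5)
river: ρ → (5,15,-7)
river: ρ → (-7,13,7)
river: ρ → (7,15,-5)
ρ-cycle length = 6 (tail of 1 descent step not counted)

6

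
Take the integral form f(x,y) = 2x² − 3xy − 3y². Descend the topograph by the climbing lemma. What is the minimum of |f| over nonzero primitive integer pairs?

descent: ρ → (-3,3,2)  [lands on river]
river: ρ → (2,5,-1)
river: ρ → (-1,5,2)
river: ρ → (2,3,-3)
closes: descent 1, river 4
min |a| on river = 1

1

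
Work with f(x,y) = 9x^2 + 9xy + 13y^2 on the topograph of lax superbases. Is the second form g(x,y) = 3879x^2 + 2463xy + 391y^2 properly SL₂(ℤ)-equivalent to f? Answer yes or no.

D₁ = -387, D₂ = -387
f: reduced (well bottom): (9,9,13) with a≤c, −a<b≤a
g: flip: (3879,2463,391)→(391,-2463,3879)
g: translate: b→-117 (≡-2463 mod 782), so (391,-2463,3879)→(391,-117,9)
g: flip: (391,-117,9)→(9,117,391)
g: translate: b→9 (≡117 mod 18), so (9,117,391)→(9,9,13)
g: reduced (well bottom): (9,9,13) with a≤c, −a<b≤a
reduced forms (9, 9, 13) vs (9, 9, 13) ⇒ equivalent

yes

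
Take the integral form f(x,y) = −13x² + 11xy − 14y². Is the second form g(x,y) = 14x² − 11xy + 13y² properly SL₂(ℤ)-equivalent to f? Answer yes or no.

D₁ = -607, D₂ = -607
f is negative-definite; reduce −f:
−f: reduced (well bottom): (13,-11,14) with a≤c, −a<b≤a
flip sign back: reduced form of f is (-13,11,-14)
g: flip: (14,-11,13)→(13,11,14)
g: reduced (well bottom): (13,11,14) with a≤c, −a<b≤a
reduced forms (-13, 11, -14) vs (13, 11, 14) ⇒ inequivalent

no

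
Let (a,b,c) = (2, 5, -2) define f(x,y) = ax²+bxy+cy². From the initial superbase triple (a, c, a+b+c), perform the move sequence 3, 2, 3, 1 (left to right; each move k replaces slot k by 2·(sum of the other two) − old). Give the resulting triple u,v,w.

start (2,-2,5) = (f(1,0),f(0,1),f(1,1))
replace slot 3: 2·(2+(-2)) − 5 = -5 → (2,-2,-5)
replace slot 2: 2·(2+(-5)) − (-2) = -4 → (2,-4,-5)
replace slot 3: 2·(2+(-4)) − (-5) = 1 → (2,-4,1)
replace slot 1: 2·((-4)+1) − 2 = -8 → (-8,-4,1)

-8,-4,1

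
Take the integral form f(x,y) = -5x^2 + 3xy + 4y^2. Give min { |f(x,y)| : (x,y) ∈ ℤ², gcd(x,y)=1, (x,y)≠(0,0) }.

river: ρ → (4,5,-4)
river: ρ → (-4,3,5)
river: ρ → (5,7,-2)
river: ρ → (-2,9,1)
river: ρ → (1,9,-2)
river: ρ → (-2,7,5)
river: ρ → (5,3,-4)
river: ρ → (-4,5,4)
river: ρ → (4,3,-5)
river: ρ → (-5,7,2)
river: ρ → (2,9,-1)
river: ρ → (-1,9,2)
river: ρ → (2,7,-5)
river: ρ → (-5,3,4)
closes: descent 0, river 14
min |a| on river = 1

1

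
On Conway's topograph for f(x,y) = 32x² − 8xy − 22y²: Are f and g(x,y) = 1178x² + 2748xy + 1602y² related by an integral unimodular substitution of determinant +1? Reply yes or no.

D₁ = 2880, D₂ = 2880
river cycle of f (length 4): (-22, 52, 2), (2, 52, -22), (-22, 36, 18), (18, 36, -22)
river cycle of g (length 4): (-22, 52, 2), (2, 52, -22), (-22, 36, 18), (18, 36, -22)
cycles coincide ⇒ equivalent

yes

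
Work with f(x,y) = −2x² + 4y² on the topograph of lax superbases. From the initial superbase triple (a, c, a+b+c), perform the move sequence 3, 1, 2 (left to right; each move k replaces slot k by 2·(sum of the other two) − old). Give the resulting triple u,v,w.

start (-2,4,2) = (f(1,0),f(0,1),f(1,1))
replace slot 3: 2·((-2)+4) − 2 = 2 → (-2,4,2)
replace slot 1: 2·(4+2) − (-2) = 14 → (14,4,2)
replace slot 2: 2·(14+2) − 4 = 28 → (14,28,2)

14,28,2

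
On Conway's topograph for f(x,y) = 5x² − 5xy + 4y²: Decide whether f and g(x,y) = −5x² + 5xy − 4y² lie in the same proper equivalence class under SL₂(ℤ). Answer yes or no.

D₁ = -55, D₂ = -55
f: translate: b→5 (≡-5 mod 10), so (5,-5,4)→(5,5,4)
f: flip: (5,5,4)→(4,-5,5)
f: translate: b→3 (≡-5 mod 8), so (4,-5,5)→(4,3,4)
f: reduced (well bottom): (4,3,4) with a≤c, −a<b≤a
g is negative-definite; reduce −g:
−g: translate: b→5 (≡-5 mod 10), so (5,-5,4)→(5,5,4)
−g: flip: (5,5,4)→(4,-5,5)
−g: translate: b→3 (≡-5 mod 8), so (4,-5,5)→(4,3,4)
−g: reduced (well bottom): (4,3,4) with a≤c, −a<b≤a
flip sign back: reduced form of g is (-4,-3,-4)
reduced forms (4, 3, 4) vs (-4, -3, -4) ⇒ inequivalent

no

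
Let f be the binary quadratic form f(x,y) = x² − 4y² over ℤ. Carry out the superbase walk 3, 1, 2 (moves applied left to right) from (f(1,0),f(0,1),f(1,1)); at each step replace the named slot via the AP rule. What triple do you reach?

start (1,-4,-3) = (f(1,0),f(0,1),f(1,1))
replace slot 3: 2·(1+(-4)) − (-3) = -3 → (1,-4,-3)
replace slot 1: 2·((-4)+(-3)) − 1 = -15 → (-15,-4,-3)
replace slot 2: 2·((-15)+(-3)) − (-4) = -32 → (-15,-32,-3)

-15,-32,-3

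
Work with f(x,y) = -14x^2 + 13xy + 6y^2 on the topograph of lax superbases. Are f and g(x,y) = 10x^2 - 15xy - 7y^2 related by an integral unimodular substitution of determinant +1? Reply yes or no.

D₁ = 505, D₂ = 505
river cycle of f (length 8): (6, 11, -16), (-16, 21, 1), (1, 21, -16), (-16, 11, 6), (6, 13, -14), (-14, 15, 5), (5, 15, -14), (-14, 13, 6)
river cycle of g (length 8): (-7, 15, 10), (10, 5, -12), (-12, 19, 3), (3, 17, -18), (-18, 19, 2), (2, 21, -8), (-8, 11, 12), (12, 13, -7)
cycles differ ⇒ inequivalent

no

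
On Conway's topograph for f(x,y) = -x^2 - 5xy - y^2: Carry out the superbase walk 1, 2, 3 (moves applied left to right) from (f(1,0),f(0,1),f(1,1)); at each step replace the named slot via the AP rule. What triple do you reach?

start (-1,-1,-7) = (f(1,0),f(0,1),f(1,1))
replace slot 1: 2·((-1)+(-7)) − (-1) = -15 → (-15,-1,-7)
replace slot 2: 2·((-15)+(-7)) − (-1) = -43 → (-15,-43,-7)
replace slot 3: 2·((-15)+(-43)) − (-7) = -109 → (-15,-43,-109)

-15,-43,-109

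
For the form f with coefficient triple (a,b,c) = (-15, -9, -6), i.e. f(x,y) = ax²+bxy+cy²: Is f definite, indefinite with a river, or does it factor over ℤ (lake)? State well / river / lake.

D = b²−4ac = (-9)² − 4·(-15)·(-6) = -279
D < 0 ⇒ definite ⇒ every region one sign ⇒ single well

well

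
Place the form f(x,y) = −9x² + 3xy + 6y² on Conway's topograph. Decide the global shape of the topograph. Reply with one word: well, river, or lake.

D = b²−4ac = 3² − 4·(-9)·6 = 225
D = 15² is a perfect square ⇒ form factors over ℤ ⇒ lakes

lake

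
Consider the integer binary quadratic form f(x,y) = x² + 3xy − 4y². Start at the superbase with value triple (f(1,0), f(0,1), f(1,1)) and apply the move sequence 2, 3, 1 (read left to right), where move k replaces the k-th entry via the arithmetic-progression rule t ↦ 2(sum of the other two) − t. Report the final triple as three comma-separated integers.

start (1,-4,0) = (f(1,0),f(0,1),f(1,1))
replace slot 2: 2·(1+0) − (-4) = 6 → (1,6,0)
replace slot 3: 2·(1+6) − 0 = 14 → (1,6,14)
replace slot 1: 2·(6+14) − 1 = 39 → (39,6,14)

39,6,14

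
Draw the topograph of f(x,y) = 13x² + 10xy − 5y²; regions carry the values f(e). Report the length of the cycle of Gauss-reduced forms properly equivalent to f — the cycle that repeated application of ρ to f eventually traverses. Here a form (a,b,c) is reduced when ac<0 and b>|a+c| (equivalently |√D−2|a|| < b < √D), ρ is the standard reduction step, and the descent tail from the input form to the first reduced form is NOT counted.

D = 360, ⌊√D⌋ = 18
river: ρ → (-5,10,13)
river: ρ → (13,16,-2)
river: ρ → (-2,16,13)
river: ρ → (13,10,-5)
ρ-cycle length = 4 (tail of 0 descent steps not counted)

4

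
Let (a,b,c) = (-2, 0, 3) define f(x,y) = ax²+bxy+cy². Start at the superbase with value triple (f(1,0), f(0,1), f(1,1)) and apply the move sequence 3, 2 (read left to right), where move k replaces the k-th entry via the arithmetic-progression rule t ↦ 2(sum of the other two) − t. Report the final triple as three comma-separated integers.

start (-2,3,1) = (f(1,0),f(0,1),f(1,1))
replace slot 3: 2·((-2)+3) − 1 = 1 → (-2,3,1)
replace slot 2: 2·((-2)+1) − 3 = -5 → (-2,-5,1)

-2,-5,1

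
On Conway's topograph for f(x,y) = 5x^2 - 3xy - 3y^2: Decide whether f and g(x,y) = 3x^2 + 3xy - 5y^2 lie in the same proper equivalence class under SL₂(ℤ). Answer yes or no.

D₁ = 69, D₂ = 69
river cycle of f (length 4): (-3, 3, 5), (5, 7, -1), (-1, 7, 5), (5, 3, -3)
river cycle of g (length 4): (-5, 7, 1), (1, 7, -5), (-5, 3, 3), (3, 3, -5)
cycles differ ⇒ inequivalent

no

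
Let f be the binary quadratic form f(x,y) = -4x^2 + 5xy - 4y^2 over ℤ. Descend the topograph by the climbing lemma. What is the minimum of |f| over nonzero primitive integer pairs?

translate: b→3 (≡-5 mod 8), so (4,-5,4)→(4,3,3)
flip: (4,3,3)→(3,-3,4)
translate: b→3 (≡-3 mod 6), so (3,-3,4)→(3,3,4)
reduced (well bottom): (3,3,4) with a≤c, −a<b≤a
well minimum |f| = |-3| = 3 (negative-definite)

3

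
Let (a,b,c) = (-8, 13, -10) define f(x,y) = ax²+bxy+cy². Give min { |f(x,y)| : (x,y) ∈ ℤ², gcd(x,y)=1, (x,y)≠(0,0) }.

translate: b→3 (≡-13 mod 16), so (8,-13,10)→(8,3,5)
flip: (8,3,5)→(5,-3,8)
reduced (well bottom): (5,-3,8) with a≤c, −a<b≤a
well minimum |f| = |-5| = 5 (negative-definite)

5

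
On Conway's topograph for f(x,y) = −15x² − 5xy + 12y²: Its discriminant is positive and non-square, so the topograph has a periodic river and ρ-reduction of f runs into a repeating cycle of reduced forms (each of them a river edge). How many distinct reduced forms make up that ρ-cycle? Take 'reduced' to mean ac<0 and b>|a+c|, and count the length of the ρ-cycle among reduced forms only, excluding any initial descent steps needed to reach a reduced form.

D = 745, ⌊√D⌋ = 27
descent: ρ → (12,5,-15)  [lands on river]
river: ρ → (-15,25,2)
river: ρ → (2,27,-2)
river: ρ → (-2,25,15)
river: ρ → (15,5,-12)
river: ρ → (-12,19,8)
river: ρ → (8,13,-18)
river: ρ → (-18,23,3)
river: ρ → (3,25,-10)
river: ρ → (-10,15,13)
river: ρ → (13,11,-12)
river: ρ → (-12,13,12)
river: ρ → (12,11,-13)
river: ρ → (-13,15,10)
river: ρ → (10,25,-3)
river: ρ → (-3,23,18)
river: ρ → (18,13,-8)
river: ρ → (-8,19,12)
ρ-cycle length = 18 (tail of 1 descent step not counted)

18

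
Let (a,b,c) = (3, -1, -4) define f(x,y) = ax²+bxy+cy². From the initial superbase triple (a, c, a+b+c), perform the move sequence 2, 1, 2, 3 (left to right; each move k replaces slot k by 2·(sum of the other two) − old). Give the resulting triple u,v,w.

start (3,-4,-2) = (f(1,0),f(0,1),f(1,1))
replace slot 2: 2·(3+(-2)) − (-4) = 6 → (3,6,-2)
replace slot 1: 2·(6+(-2)) − 3 = 5 → (5,6,-2)
replace slot 2: 2·(5+(-2)) − 6 = 0 → (5,0,-2)
replace slot 3: 2·(5+0) − (-2) = 12 → (5,0,12)

5,0,12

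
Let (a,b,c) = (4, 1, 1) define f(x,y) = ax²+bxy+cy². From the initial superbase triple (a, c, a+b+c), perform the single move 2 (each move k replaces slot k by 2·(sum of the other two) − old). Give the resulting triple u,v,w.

start (4,1,6) = (f(1,0),f(0,1),f(1,1))
replace slot 2: 2·(4+6) − 1 = 19 → (4,19,6)

4,19,6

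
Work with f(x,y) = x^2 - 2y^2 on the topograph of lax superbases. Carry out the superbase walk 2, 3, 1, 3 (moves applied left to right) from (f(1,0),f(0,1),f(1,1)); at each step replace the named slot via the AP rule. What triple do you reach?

start (1,-2,-1) = (f(1,0),f(0,1),f(1,1))
replace slot 2: 2·(1+(-1)) − (-2) = 2 → (1,2,-1)
replace slot 3: 2·(1+2) − (-1) = 7 → (1,2,7)
replace slot 1: 2·(2+7) − 1 = 17 → (17,2,7)
replace slot 3: 2·(17+2) − 7 = 31 → (17,2,31)

17,2,31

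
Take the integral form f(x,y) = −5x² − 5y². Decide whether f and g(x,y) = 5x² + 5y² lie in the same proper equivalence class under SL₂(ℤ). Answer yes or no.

D₁ = -100, D₂ = -100
f is negative-definite; reduce −f:
−f: reduced (well bottom): (5,0,5) with a≤c, −a<b≤a
flip sign back: reduced form of f is (-5,0,-5)
g: reduced (well bottom): (5,0,5) with a≤c, −a<b≤a
reduced forms (-5, 0, -5) vs (5, 0, 5) ⇒ inequivalent

no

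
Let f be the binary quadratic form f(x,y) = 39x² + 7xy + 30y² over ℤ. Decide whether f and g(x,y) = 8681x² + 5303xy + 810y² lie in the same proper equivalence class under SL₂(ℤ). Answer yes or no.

D₁ = -4631, D₂ = -4631
f: flip: (39,7,30)→(30,-7,39)
f: reduced (well bottom): (30,-7,39) with a≤c, −a<b≤a
g: flip: (8681,5303,810)→(810,-5303,8681)
g: translate: b→-443 (≡-5303 mod 1620), so (810,-5303,8681)→(810,-443,62)
g: flip: (810,-443,62)→(62,443,810)
g: translate: b→-53 (≡443 mod 124), so (62,443,810)→(62,-53,30)
g: flip: (62,-53,30)→(30,53,62)
g: translate: b→-7 (≡53 mod 60), so (30,53,62)→(30,-7,39)
g: reduced (well bottom): (30,-7,39) with a≤c, −a<b≤a
reduced forms (30, -7, 39) vs (30, -7, 39) ⇒ equivalent

yes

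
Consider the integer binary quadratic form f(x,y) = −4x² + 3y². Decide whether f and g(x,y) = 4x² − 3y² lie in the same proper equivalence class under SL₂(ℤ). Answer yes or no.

D₁ = 48, D₂ = 48
river cycle of f (length 2): (3, 6, -1), (-1, 6, 3)
river cycle of g (length 2): (-3, 6, 1), (1, 6, -3)
cycles differ ⇒ inequivalent

no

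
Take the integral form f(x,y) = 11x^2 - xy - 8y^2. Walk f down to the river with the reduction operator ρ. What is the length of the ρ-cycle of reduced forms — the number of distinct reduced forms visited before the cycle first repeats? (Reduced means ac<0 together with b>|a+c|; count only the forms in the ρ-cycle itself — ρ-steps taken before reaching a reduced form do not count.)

D = 353, ⌊√D⌋ = 18
descent: ρ → (-8,17,2)  [lands on river]
river: ρ → (2,15,-16)
river: ρ → (-16,17,1)
river: ρ → (1,17,-16)
river: ρ → (-16,15,2)
river: ρ → (2,17,-8)
river: ρ → (-8,15,4)
river: ρ → (4,17,-4)
river: ρ → (-4,15,8)
river: ρ → (8,17,-2)
river: ρ → (-2,15,16)
river: ρ → (16,17,-1)
river: ρ → (-1,17,16)
river: ρ → (16,15,-2)
river: ρ → (-2,17,8)
river: ρ → (8,15,-4)
river: ρ → (-4,17,4)
river: ρ → (4,15,-8)
ρ-cycle length = 18 (tail of 1 descent step not counted)

18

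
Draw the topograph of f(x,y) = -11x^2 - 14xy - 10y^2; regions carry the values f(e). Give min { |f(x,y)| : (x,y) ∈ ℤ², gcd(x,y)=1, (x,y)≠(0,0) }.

translate: b→-8 (≡14 mod 22), so (11,14,10)→(11,-8,7)
flip: (11,-8,7)→(7,8,11)
translate: b→-6 (≡8 mod 14), so (7,8,11)→(7,-6,10)
reduced (well bottom): (7,-6,10) with a≤c, −a<b≤a
well minimum |f| = |-7| = 7 (negative-definite)

7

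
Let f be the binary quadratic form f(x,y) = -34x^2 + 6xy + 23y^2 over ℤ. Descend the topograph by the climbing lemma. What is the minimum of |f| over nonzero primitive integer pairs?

descent: ρ → (23,40,-17)  [lands on river]
river: ρ → (-17,28,35)
river: ρ → (35,42,-10)
river: ρ → (-10,38,43)
river: ρ → (43,48,-5)
river: ρ → (-5,52,23)
closes: descent 1, river 6
min |a| on river = 5

5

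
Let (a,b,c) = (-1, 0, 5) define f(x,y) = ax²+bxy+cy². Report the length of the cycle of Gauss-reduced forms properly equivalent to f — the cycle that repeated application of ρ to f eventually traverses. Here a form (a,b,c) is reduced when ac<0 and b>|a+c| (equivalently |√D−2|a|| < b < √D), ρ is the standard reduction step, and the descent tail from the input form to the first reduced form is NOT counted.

D = 20, ⌊√D⌋ = 4
descent: ρ → (5,0,-1)
descent: ρ → (-1,4,1)  [lands on river]
river: ρ → (1,4,-1)
ρ-cycle length = 2 (tail of 2 descent steps not counted)

2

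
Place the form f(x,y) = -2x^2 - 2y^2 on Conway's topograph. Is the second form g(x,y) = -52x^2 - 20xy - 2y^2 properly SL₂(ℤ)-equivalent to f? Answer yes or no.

D₁ = -16, D₂ = -16
f is negative-definite; reduce −f:
−f: reduced (well bottom): (2,0,2) with a≤c, −a<b≤a
flip sign back: reduced form of f is (-2,0,-2)
g is negative-definite; reduce −g:
−g: flip: (52,20,2)→(2,-20,52)
−g: translate: b→0 (≡-20 mod 4), so (2,-20,52)→(2,0,2)
−g: reduced (well bottom): (2,0,2) with a≤c, −a<b≤a
flip sign back: reduced form of g is (-2,0,-2)
reduced forms (-2, 0, -2) vs (-2, 0, -2) ⇒ equivalent

yes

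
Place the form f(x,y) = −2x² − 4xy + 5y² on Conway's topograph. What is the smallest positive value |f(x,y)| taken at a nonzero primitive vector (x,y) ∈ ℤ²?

descent: ρ → (5,4,-2)  [lands on river]
river: ρ → (-2,4,5)
river: ρ → (5,6,-1)
river: ρ → (-1,6,5)
closes: descent 1, river 4
min |a| on river = 1

1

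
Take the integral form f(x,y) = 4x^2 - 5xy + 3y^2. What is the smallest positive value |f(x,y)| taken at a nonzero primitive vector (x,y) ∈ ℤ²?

translate: b→3 (≡-5 mod 8), so (4,-5,3)→(4,3,2)
flip: (4,3,2)→(2,-3,4)
translate: b→1 (≡-3 mod 4), so (2,-3,4)→(2,1,3)
reduced (well bottom): (2,1,3) with a≤c, −a<b≤a
well minimum = a = 2

2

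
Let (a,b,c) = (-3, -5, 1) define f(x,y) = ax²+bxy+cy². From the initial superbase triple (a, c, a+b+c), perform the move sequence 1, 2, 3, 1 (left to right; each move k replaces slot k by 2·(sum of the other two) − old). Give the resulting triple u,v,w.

start (-3,1,-7) = (f(1,0),f(0,1),f(1,1))
replace slot 1: 2·(1+(-7)) − (-3) = -9 → (-9,1,-7)
replace slot 2: 2·((-9)+(-7)) − 1 = -33 → (-9,-33,-7)
replace slot 3: 2·((-9)+(-33)) − (-7) = -77 → (-9,-33,-77)
replace slot 1: 2·((-33)+(-77)) − (-9) = -211 → (-211,-33,-77)

-211,-33,-77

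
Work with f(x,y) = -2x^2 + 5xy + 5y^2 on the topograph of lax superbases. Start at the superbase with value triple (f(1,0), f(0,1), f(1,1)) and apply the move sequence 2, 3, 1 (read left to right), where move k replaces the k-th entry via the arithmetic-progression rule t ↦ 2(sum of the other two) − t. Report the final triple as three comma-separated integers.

start (-2,5,8) = (f(1,0),f(0,1),f(1,1))
replace slot 2: 2·((-2)+8) − 5 = 7 → (-2,7,8)
replace slot 3: 2·((-2)+7) − 8 = 2 → (-2,7,2)
replace slot 1: 2·(7+2) − (-2) = 20 → (20,7,2)

20,7,2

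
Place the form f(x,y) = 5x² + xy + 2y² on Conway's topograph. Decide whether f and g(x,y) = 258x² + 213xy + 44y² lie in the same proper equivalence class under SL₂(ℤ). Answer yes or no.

D₁ = -39, D₂ = -39
f: flip: (5,1,2)→(2,-1,5)
f: reduced (well bottom): (2,-1,5) with a≤c, −a<b≤a
g: flip: (258,213,44)→(44,-213,258)
g: translate: b→-37 (≡-213 mod 88), so (44,-213,258)→(44,-37,8)
g: flip: (44,-37,8)→(8,37,44)
g: translate: b→5 (≡37 mod 16), so (8,37,44)→(8,5,2)
g: flip: (8,5,2)→(2,-5,8)
g: translate: b→-1 (≡-5 mod 4), so (2,-5,8)→(2,-1,5)
g: reduced (well bottom): (2,-1,5) with a≤c, −a<b≤a
reduced forms (2, -1, 5) vs (2, -1, 5) ⇒ equivalent

yes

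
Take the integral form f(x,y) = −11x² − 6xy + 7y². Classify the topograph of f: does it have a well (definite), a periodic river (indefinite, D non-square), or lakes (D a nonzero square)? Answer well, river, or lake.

D = b²−4ac = (-6)² − 4·(-11)·7 = 344
D > 0 non-square ⇒ indefinite ⇒ periodic river

river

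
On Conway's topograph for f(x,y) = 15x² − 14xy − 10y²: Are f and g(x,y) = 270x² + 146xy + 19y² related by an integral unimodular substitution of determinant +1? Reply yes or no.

D₁ = 796, D₂ = 796
river cycle of f (length 20): (-10, 14, 15), (15, 16, -9), (-9, 20, 11), (11, 24, -5), (-5, 26, 6), (6, 22, -13), (-13, 4, 15), (15, 26, -2), (-2, 26, 15), (15, 4, -13), … (10 more)
river cycle of g (length 20): (-10, 14, 15), (15, 16, -9), (-9, 20, 11), (11, 24, -5), (-5, 26, 6), (6, 22, -13), (-13, 4, 15), (15, 26, -2), (-2, 26, 15), (15, 4, -13), … (10 more)
cycles coincide ⇒ equivalent

yes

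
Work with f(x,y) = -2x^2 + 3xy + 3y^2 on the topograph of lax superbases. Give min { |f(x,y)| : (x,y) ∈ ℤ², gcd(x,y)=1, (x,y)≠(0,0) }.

river: ρ → (3,3,-2)
river: ρ → (-2,5,1)
river: ρ → (1,5,-2)
river: ρ → (-2,3,3)
closes: descent 0, river 4
min |a| on river = 1

1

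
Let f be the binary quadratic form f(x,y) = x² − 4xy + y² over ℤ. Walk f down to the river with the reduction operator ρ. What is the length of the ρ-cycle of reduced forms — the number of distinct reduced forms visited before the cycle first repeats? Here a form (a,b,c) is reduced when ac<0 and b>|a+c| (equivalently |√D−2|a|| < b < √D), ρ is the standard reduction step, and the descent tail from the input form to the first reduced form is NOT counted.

D = 12, ⌊√D⌋ = 3
descent: ρ → (1,2,-2)  [lands on river]
river: ρ → (-2,2,1)
ρ-cycle length = 2 (tail of 1 descent step not counted)

2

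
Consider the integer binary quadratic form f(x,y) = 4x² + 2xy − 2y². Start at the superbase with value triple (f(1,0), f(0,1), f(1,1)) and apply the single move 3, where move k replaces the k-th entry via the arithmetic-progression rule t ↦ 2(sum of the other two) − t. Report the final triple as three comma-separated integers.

start (4,-2,4) = (f(1,0),f(0,1),f(1,1))
replace slot 3: 2·(4+(-2)) − 4 = 0 → (4,-2,0)

4,-2,0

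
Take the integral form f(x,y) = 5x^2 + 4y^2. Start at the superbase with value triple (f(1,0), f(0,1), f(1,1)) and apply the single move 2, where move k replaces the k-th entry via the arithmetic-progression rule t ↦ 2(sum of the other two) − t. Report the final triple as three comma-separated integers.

start (5,4,9) = (f(1,0),f(0,1),f(1,1))
replace slot 2: 2·(5+9) − 4 = 24 → (5,24,9)

5,24,9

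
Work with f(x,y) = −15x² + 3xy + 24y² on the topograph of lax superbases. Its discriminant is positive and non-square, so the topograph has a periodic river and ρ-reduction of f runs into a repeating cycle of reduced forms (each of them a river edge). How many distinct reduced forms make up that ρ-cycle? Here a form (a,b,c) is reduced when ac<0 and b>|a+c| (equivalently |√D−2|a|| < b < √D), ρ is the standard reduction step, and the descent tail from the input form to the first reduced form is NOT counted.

D = 1449, ⌊√D⌋ = 38
descent: ρ → (24,-3,-15)
descent: ρ → (-15,33,6)  [lands on river]
river: ρ → (6,27,-30)
river: ρ → (-30,33,3)
river: ρ → (3,33,-30)
river: ρ → (-30,27,6)
river: ρ → (6,33,-15)
river: ρ → (-15,27,12)
river: ρ → (12,21,-21)
river: ρ → (-21,21,12)
river: ρ → (12,27,-15)
ρ-cycle length = 10 (tail of 2 descent steps not counted)

10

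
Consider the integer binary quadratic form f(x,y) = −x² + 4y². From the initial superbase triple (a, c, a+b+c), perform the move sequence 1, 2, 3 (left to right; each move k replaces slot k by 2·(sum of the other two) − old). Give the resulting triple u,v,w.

start (-1,4,3) = (f(1,0),f(0,1),f(1,1))
replace slot 1: 2·(4+3) − (-1) = 15 → (15,4,3)
replace slot 2: 2·(15+3) − 4 = 32 → (15,32,3)
replace slot 3: 2·(15+32) − 3 = 91 → (15,32,91)

15,32,91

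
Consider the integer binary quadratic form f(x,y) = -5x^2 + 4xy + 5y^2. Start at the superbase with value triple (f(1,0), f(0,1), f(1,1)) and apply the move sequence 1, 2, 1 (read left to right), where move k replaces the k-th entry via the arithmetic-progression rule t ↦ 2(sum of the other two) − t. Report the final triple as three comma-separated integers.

start (-5,5,4) = (f(1,0),f(0,1),f(1,1))
replace slot 1: 2·(5+4) − (-5) = 23 → (23,5,4)
replace slot 2: 2·(23+4) − 5 = 49 → (23,49,4)
replace slot 1: 2·(49+4) − 23 = 83 → (83,49,4)

83,49,4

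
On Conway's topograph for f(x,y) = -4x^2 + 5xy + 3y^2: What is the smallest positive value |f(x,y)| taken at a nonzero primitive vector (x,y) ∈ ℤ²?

river: ρ → (3,7,-2)
river: ρ → (-2,5,6)
river: ρ → (6,7,-1)
river: ρ → (-1,7,6)
river: ρ → (6,5,-2)
river: ρ → (-2,7,3)
river: ρ → (3,5,-4)
river: ρ → (-4,3,4)
river: ρ → (4,5,-3)
river: ρ → (-3,7,2)
river: ρ → (2,5,-6)
river: ρ → (-6,7,1)
river: ρ → (1,7,-6)
river: ρ → (-6,5,2)
river: ρ → (2,7,-3)
river: ρ → (-3,5,4)
river: ρ → (4,3,-4)
river: ρ → (-4,5,3)
closes: descent 0, river 18
min |a| on river = 1

1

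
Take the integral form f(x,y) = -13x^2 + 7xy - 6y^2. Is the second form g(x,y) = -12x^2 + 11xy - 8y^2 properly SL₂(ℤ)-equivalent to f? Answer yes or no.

D₁ = -263, D₂ = -263
f is negative-definite; reduce −f:
−f: flip: (13,-7,6)→(6,7,13)
−f: translate: b→-5 (≡7 mod 12), so (6,7,13)→(6,-5,12)
−f: reduced (well bottom): (6,-5,12) with a≤c, −a<b≤a
flip sign back: reduced form of f is (-6,5,-12)
g is negative-definite; reduce −g:
−g: flip: (12,-11,8)→(8,11,12)
−g: translate: b→-5 (≡11 mod 16), so (8,11,12)→(8,-5,9)
−g: reduced (well bottom): (8,-5,9) with a≤c, −a<b≤a
flip sign back: reduced form of g is (-8,5,-9)
reduced forms (-6, 5, -12) vs (-8, 5, -9) ⇒ inequivalent

no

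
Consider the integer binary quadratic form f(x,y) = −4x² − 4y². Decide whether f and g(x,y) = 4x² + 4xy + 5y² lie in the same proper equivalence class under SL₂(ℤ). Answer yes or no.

D₁ = -64, D₂ = -64
f is negative-definite; reduce −f:
−f: reduced (well bottom): (4,0,4) with a≤c, −a<b≤a
flip sign back: reduced form of f is (-4,0,-4)
g: reduced (well bottom): (4,4,5) with a≤c, −a<b≤a
reduced forms (-4, 0, -4) vs (4, 4, 5) ⇒ inequivalent

no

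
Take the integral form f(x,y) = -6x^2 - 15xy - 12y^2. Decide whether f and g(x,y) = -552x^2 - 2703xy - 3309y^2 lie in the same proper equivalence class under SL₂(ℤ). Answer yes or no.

D₁ = -63, D₂ = -63
f is negative-definite; reduce −f:
−f: translate: b→3 (≡15 mod 12), so (6,15,12)→(6,3,3)
−f: flip: (6,3,3)→(3,-3,6)
−f: translate: b→3 (≡-3 mod 6), so (3,-3,6)→(3,3,6)
−f: reduced (well bottom): (3,3,6) with a≤c, −a<b≤a
flip sign back: reduced form of f is (-3,-3,-6)
g is negative-definite; reduce −g:
−g: translate: b→495 (≡2703 mod 1104), so (552,2703,3309)→(552,495,111)
−g: flip: (552,495,111)→(111,-495,552)
−g: translate: b→-51 (≡-495 mod 222), so (111,-495,552)→(111,-51,6)
−g: flip: (111,-51,6)→(6,51,111)
−g: translate: b→3 (≡51 mod 12), so (6,51,111)→(6,3,3)
−g: flip: (6,3,3)→(3,-3,6)
−g: translate: b→3 (≡-3 mod 6), so (3,-3,6)→(3,3,6)
−g: reduced (well bottom): (3,3,6) with a≤c, −a<b≤a
flip sign back: reduced form of g is (-3,-3,-6)
reduced forms (-3, -3, -6) vs (-3, -3, -6) ⇒ equivalent

yes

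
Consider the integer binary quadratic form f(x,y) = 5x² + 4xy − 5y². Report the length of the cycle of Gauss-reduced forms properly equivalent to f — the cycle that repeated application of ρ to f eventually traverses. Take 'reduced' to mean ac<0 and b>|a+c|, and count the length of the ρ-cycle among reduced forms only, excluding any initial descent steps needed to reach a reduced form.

D = 116, ⌊√D⌋ = 10
river: ρ → (-5,6,4)
river: ρ → (4,10,-1)
river: ρ → (-1,10,4)
river: ρ → (4,6,-5)
river: ρ → (-5,4,5)
river: ρ → (5,6,-4)
river: ρ → (-4,10,1)
river: ρ → (1,10,-4)
river: ρ → (-4,6,5)
river: ρ → (5,4,-5)
ρ-cycle length = 10 (tail of 0 descent steps not counted)

10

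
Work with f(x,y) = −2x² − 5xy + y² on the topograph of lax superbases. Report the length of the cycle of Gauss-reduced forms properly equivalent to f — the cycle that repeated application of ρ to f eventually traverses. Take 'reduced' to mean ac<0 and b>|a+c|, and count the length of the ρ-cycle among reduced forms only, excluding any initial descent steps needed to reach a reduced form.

D = 33, ⌊√D⌋ = 5
descent: ρ → (1,5,-2)  [lands on river]
river: ρ → (-2,3,3)
river: ρ → (3,3,-2)
river: ρ → (-2,5,1)
ρ-cycle length = 4 (tail of 1 descent step not counted)

4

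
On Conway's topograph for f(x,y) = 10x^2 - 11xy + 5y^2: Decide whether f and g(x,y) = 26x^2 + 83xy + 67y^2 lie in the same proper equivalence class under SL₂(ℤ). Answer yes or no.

D₁ = -79, D₂ = -79
f: translate: b→9 (≡-11 mod 20), so (10,-11,5)→(10,9,4)
f: flip: (10,9,4)→(4,-9,10)
f: translate: b→-1 (≡-9 mod 8), so (4,-9,10)→(4,-1,5)
f: reduced (well bottom): (4,-1,5) with a≤c, −a<b≤a
g: translate: b→-21 (≡83 mod 52), so (26,83,67)→(26,-21,5)
g: flip: (26,-21,5)→(5,21,26)
g: translate: b→1 (≡21 mod 10), so (5,21,26)→(5,1,4)
g: flip: (5,1,4)→(4,-1,5)
g: reduced (well bottom): (4,-1,5) with a≤c, −a<b≤a
reduced forms (4, -1, 5) vs (4, -1, 5) ⇒ equivalent

yes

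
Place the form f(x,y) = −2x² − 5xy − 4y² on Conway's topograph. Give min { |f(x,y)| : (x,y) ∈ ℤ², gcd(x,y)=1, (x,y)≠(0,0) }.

translate: b→1 (≡5 mod 4), so (2,5,4)→(2,1,1)
flip: (2,1,1)→(1,-1,2)
translate: b→1 (≡-1 mod 2), so (1,-1,2)→(1,1,2)
reduced (well bottom): (1,1,2) with a≤c, −a<b≤a
well minimum |f| = |-1| = 1 (negative-definite)

1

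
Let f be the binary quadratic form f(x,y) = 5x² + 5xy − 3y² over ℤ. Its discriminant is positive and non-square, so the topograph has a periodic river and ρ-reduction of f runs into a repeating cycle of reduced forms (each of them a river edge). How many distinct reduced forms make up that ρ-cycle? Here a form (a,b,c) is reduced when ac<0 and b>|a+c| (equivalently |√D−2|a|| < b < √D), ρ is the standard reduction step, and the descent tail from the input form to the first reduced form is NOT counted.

D = 85, ⌊√D⌋ = 9
river: ρ → (-3,7,3)
river: ρ → (3,5,-5)
river: ρ → (-5,5,3)
river: ρ → (3,7,-3)
river: ρ → (-3,5,5)
river: ρ → (5,5,-3)
ρ-cycle length = 6 (tail of 0 descent steps not counted)

6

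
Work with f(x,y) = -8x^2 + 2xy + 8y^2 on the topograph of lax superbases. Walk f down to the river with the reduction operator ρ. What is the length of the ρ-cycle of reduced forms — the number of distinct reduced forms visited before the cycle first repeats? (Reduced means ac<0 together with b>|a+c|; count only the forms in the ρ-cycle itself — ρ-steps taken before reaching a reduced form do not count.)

D = 260, ⌊√D⌋ = 16
river: ρ → (8,14,-2)
river: ρ → (-2,14,8)
river: ρ → (8,2,-8)
river: ρ → (-8,14,2)
river: ρ → (2,14,-8)
river: ρ → (-8,2,8)
ρ-cycle length = 6 (tail of 0 descent steps not counted)

6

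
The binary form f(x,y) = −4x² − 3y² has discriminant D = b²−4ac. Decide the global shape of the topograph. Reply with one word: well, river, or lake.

D = b²−4ac = 0² − 4·(-4)·(-3) = -48
D < 0 ⇒ definite ⇒ every region one sign ⇒ single well

well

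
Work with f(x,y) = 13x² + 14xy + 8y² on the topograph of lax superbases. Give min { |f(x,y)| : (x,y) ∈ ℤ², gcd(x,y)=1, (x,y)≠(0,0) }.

translate: b→-12 (≡14 mod 26), so (13,14,8)→(13,-12,7)
flip: (13,-12,7)→(7,12,13)
translate: b→-2 (≡12 mod 14), so (7,12,13)→(7,-2,8)
reduced (well bottom): (7,-2,8) with a≤c, −a<b≤a
well minimum = a = 7

7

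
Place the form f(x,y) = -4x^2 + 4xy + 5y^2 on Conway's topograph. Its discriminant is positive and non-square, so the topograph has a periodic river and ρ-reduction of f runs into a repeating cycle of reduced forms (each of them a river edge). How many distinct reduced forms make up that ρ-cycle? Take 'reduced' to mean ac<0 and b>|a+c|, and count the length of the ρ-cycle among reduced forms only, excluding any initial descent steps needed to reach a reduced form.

D = 96, ⌊√D⌋ = 9
river: ρ → (5,6,-3)
river: ρ → (-3,6,5)
river: ρ → (5,4,-4)
river: ρ → (-4,4,5)
ρ-cycle length = 4 (tail of 0 descent steps not counted)

4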